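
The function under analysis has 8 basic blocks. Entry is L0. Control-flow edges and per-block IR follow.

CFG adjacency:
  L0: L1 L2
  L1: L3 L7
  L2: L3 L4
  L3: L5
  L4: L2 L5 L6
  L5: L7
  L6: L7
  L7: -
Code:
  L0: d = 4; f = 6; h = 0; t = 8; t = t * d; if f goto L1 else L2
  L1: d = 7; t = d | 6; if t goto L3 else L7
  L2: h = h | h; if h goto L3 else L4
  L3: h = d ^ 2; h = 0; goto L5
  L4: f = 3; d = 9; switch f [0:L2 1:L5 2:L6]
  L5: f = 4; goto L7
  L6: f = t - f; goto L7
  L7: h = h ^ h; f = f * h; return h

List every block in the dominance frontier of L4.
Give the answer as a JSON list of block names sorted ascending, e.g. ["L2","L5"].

idom tree: L1←L0 L2←L0 L3←L0 L4←L2 L5←L0 L6←L4 L7←L0
Dom∩ at merges:
  L2: preds {L0,L4}: {L0} ∩ {L0,L2,L4} = {L0}; idom=L0
  L3: preds {L1,L2}: {L0,L1} ∩ {L0,L2} = {L0}; idom=L0
  L5: preds {L3,L4}: {L0,L3} ∩ {L0,L2,L4} = {L0}; idom=L0
  L7: preds {L1,L5,L6}: {L0,L1} ∩ {L0,L5} ∩ {L0,L2,L4,L6} = {L0}; idom=L0

Frontier:
  join L2 pred L0: · stop@L0
  join L2 pred L4: L4→L2 stop@L0
  join L3 pred L1: L1 stop@L0
  join L3 pred L2: L2 stop@L0
  join L5 pred L3: L3 stop@L0
  join L5 pred L4: L4→L2 stop@L0
  join L7 pred L1: L1 stop@L0
  join L7 pred L5: L5 stop@L0
  join L7 pred L6: L6→L4→L2 stop@L0
  L0: DF=∅
  L1: DF={L3,L7}
  L2: DF={L2,L3,L5,L7}
  L3: DF={L5}
  L4: DF={L2,L5,L7}
  L5: DF={L7}
  L6: DF={L7}
  L7: DF=∅

DF(L4) = ["L2", "L5", "L7"]

Answer: ["L2", "L5", "L7"]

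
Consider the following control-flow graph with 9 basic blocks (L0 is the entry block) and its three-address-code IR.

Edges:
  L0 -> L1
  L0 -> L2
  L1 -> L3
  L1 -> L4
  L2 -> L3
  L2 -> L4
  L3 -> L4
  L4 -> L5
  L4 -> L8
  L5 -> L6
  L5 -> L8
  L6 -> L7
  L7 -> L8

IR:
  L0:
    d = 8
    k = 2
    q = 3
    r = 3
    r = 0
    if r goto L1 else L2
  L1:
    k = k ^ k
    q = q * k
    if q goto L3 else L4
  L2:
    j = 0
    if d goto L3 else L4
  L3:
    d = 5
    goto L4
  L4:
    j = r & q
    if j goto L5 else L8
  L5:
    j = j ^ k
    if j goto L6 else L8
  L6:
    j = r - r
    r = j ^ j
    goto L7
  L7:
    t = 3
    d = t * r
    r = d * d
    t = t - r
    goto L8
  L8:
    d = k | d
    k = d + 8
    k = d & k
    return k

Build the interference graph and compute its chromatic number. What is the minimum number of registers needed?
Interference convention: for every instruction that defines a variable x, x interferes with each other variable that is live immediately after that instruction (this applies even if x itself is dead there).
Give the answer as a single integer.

Answer: 5

Analysis:
def/use:
  L0 def {d,k,q,r} use ∅
  L1 def {k,q} use {k,q}
  L2 def {j} use {d}
  L3 def {d} use ∅
  L4 def {j} use {q,r}
  L5 def {j} use {j,k}
  L6 def {j,r} use {r}
  L7 def {d,r,t} use {r}
  L8 def {d,k} use {d,k}

Backward fixpoint:
  L0: in=∅ out={d,k,q,r}
  L1: in={d,k,q,r} out={d,k,q,r}
  L2: in={d,k,q,r} out={d,k,q,r}
  L3: in={k,q,r} out={d,k,q,r}
  L4: in={d,k,q,r} out={d,j,k,r}
  L5: in={d,j,k,r} out={d,k,r}
  L6: in={k,r} out={k,r}
  L7: in={k,r} out={d,k}
  L8: in={d,k} out=∅

Conflict graph:
  d — {j,k,q,r,t}
  j — {d,k,q,r}
  k — {d,j,q,r,t}
  q — {d,j,k,r}
  r — {d,j,k,q,t}
  t — {d,k,r}

Chromatic number:
  {d,j,k,q,r} pairwise interfere (5-clique) ⇒ χ ≥ 5
  5-colouring: r0={d}  r1={k}  r2={r}  r3={j,t}  r4={q}
  χ = 5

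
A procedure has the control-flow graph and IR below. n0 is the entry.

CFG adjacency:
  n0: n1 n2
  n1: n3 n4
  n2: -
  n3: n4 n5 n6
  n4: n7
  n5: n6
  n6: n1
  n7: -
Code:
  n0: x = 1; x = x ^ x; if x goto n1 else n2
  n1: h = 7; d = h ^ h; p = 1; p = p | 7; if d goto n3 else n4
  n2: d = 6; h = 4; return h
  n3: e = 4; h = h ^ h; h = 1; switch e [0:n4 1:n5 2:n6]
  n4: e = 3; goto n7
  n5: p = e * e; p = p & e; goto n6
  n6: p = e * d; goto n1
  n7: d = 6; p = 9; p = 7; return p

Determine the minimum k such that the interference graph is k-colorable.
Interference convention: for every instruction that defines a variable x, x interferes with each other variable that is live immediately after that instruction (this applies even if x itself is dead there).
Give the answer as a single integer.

Answer: 4

Analysis:
Block summaries:
  n0: {x} / ∅
  n1: {d,h,p} / ∅
  n2: {d,h} / ∅
  n3: {e,h} / {h}
  n4: {e} / ∅
  n5: {p} / {e}
  n6: {p} / {d,e}
  n7: {d,p} / ∅

Backward fixpoint:
  n0: in=∅ out=∅
  n1: in=∅ out={d,h}
  n2: in=∅ out=∅
  n3: in={d,h} out={d,e}
  n4: in=∅ out=∅
  n5: in={d,e} out={d,e}
  n6: in={d,e} out=∅
  n7: in=∅ out=∅

Conflict graph:
  d: {e,h,p}
  e: {d,h,p}
  h: {d,e,p}
  p: {d,e,h}
  x: ∅

Chromatic number:
  lower bound: {d,e,h,p} mutually conflict ⇒ χ ≥ 4
  4-colouring: r0={d,x}  r1={e}  r2={h}  r3={p}
  χ = 4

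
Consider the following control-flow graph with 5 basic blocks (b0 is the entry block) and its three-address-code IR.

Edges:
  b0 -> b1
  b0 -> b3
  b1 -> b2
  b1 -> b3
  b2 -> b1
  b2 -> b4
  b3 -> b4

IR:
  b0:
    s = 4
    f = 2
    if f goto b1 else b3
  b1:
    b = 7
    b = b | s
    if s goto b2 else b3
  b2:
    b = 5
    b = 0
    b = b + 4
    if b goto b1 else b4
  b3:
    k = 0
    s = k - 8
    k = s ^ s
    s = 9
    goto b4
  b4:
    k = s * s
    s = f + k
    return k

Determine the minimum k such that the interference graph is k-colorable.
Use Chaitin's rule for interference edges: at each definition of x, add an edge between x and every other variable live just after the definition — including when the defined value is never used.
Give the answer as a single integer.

Per-block:
  b0: def={f,s} ue=∅
  b1: def={b} ue={s}
  b2: def={b} ue=∅
  b3: def={k,s} ue=∅
  b4: def={k,s} ue={f,s}

Backward fixpoint:
  b0 li=∅ lo={f,s}
  b1 li={f,s} lo={f,s}
  b2 li={f,s} lo={f,s}
  b3 li={f} lo={f,s}
  b4 li={f,s} lo=∅

Interference:
  b: {f,s}
  f: {b,k,s}
  k: {f,s}
  s: {b,f,k}

Chromatic number:
  lower bound: {b,f,s} mutually conflict ⇒ χ ≥ 3
  3-colouring: c0={f}  c1={s}  c2={b,k}
  χ = 3

Answer: 3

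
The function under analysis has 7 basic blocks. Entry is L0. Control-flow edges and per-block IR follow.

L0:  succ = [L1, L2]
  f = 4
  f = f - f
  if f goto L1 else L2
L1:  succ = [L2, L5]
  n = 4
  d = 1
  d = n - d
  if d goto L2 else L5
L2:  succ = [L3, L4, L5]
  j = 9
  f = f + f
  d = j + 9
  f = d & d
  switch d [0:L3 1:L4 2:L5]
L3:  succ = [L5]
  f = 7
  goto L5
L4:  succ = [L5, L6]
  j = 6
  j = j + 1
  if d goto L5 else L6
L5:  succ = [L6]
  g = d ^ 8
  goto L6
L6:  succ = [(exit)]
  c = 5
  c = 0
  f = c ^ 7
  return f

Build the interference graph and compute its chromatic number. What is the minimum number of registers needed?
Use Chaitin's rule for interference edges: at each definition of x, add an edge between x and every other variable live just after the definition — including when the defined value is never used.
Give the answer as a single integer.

Block summaries:
  L0: def={f} ue=∅
  L1: def={d,n} ue=∅
  L2: def={d,f,j} ue={f}
  L3: def={f} ue=∅
  L4: def={j} ue={d}
  L5: def={g} ue={d}
  L6: def={c,f} ue=∅

Liveness:
  live L0: ∅→{f}
  live L1: {f}→{d,f}
  live L2: {f}→{d}
  live L3: {d}→{d}
  live L4: {d}→{d}
  live L5: {d}→∅
  live L6: ∅→∅

Interference:
  c↔∅
  d↔{f,j,n}
  f↔{d,j,n}
  g↔∅
  j↔{d,f}
  n↔{d,f}

Registers:
  lower bound: {d,f,j} mutually conflict ⇒ χ ≥ 3
  3-colouring: R0={c,d,g}  R1={f}  R2={j,n}
  χ = 3

Answer: 3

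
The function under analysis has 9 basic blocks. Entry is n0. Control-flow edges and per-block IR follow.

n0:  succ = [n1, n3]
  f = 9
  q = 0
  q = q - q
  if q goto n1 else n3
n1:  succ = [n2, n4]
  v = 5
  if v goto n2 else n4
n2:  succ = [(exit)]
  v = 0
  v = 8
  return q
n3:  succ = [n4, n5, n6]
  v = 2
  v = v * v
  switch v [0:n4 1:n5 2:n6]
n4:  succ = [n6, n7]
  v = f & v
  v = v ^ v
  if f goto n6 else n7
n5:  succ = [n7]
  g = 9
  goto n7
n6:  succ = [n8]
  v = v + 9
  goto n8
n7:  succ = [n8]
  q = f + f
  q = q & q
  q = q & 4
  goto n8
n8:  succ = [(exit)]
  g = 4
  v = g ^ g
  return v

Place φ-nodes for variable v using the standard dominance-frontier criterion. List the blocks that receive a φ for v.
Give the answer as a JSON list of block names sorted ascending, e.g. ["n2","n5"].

idom tree: n1←n0 n2←n1 n3←n0 n4←n0 n5←n3 n6←n0 n7←n0 n8←n0
Join-block Dom:
  n4: preds {n1,n3}: {n0,n1} ∩ {n0,n3} = {n0}; idom=n0
  n6: preds {n3,n4}: {n0,n3} ∩ {n0,n4} = {n0}; idom=n0
  n7: preds {n4,n5}: {n0,n4} ∩ {n0,n3,n5} = {n0}; idom=n0
  n8: preds {n6,n7}: {n0,n6} ∩ {n0,n7} = {n0}; idom=n0

DF derivation:
  join n4 pred n1: n1 stop@n0
  join n4 pred n3: n3 stop@n0
  join n6 pred n3: n3 stop@n0
  join n6 pred n4: n4 stop@n0
  join n7 pred n4: n4 stop@n0
  join n7 pred n5: n5→n3 stop@n0
  join n8 pred n6: n6 stop@n0
  join n8 pred n7: n7 stop@n0
  n0 → ∅
  n1 → {n4}
  n2 → ∅
  n3 → {n4,n6,n7}
  n4 → {n6,n7}
  n5 → {n7}
  n6 → {n8}
  n7 → {n8}
  n8 → ∅

φ for v: defs {n1,n2,n3,n4,n6,n8}
  DF⁺ = {n4,n6,n7,n8}

Answer: ["n4", "n6", "n7", "n8"]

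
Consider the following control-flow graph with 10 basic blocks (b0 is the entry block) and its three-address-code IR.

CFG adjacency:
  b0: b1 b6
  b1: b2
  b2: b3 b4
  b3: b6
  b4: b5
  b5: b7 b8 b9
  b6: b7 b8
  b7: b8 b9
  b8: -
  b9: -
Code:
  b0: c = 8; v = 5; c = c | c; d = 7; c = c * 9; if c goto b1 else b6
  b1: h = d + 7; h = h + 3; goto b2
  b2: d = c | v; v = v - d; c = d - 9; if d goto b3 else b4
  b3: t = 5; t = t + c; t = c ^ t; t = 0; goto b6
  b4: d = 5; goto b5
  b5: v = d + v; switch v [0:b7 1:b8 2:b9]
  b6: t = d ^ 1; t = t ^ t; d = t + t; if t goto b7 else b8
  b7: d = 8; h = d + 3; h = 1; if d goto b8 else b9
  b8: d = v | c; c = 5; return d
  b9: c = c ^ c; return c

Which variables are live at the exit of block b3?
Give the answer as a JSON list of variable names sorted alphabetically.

Per-block:
  b0: def={c,d,v} ue=∅
  b1: def={h} ue={d}
  b2: def={c,d,v} ue={c,v}
  b3: def={t} ue={c}
  b4: def={d} ue=∅
  b5: def={v} ue={d,v}
  b6: def={d,t} ue={d}
  b7: def={d,h} ue=∅
  b8: def={c,d} ue={c,v}
  b9: def={c} ue={c}

Live sets:
  live b0: ∅→{c,d,v}
  live b1: {c,d,v}→{c,v}
  live b2: {c,v}→{c,d,v}
  live b3: {c,d,v}→{c,d,v}
  live b4: {c,v}→{c,d,v}
  live b5: {c,d,v}→{c,v}
  live b6: {c,d,v}→{c,v}
  live b7: {c,v}→{c,v}
  live b8: {c,v}→∅
  live b9: {c}→∅

live-out(b3) = ["c", "d", "v"]

Answer: ["c", "d", "v"]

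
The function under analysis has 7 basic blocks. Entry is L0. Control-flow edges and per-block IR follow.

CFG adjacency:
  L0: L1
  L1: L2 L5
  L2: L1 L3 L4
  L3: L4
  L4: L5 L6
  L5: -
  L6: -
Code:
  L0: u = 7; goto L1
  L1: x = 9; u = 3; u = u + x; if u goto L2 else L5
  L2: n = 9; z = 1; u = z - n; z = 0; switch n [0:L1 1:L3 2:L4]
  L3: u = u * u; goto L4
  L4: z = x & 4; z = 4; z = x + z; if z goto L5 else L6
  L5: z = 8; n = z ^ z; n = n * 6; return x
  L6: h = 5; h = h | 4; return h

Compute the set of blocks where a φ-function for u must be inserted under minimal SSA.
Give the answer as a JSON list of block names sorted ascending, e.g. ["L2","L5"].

idom tree: L1←L0 L2←L1 L3←L2 L4←L2 L5←L1 L6←L4
Join-block Dom:
  L1: preds {L0,L2}: {L0} ∩ {L0,L1,L2} = {L0}; idom=L0
  L4: preds {L2,L3}: {L0,L1,L2} ∩ {L0,L1,L2,L3} = {L0,L1,L2}; idom=L2
  L5: preds {L1,L4}: {L0,L1} ∩ {L0,L1,L2,L4} = {L0,L1}; idom=L1

Frontier:
  join L1 pred L0: · stop@L0
  join L1 pred L2: L2→L1 stop@L0
  join L4 pred L2: · stop@L2
  join L4 pred L3: L3 stop@L2
  join L5 pred L1: · stop@L1
  join L5 pred L4: L4→L2 stop@L1
  L0 → ∅
  L1 → {L1}
  L2 → {L1,L5}
  L3 → {L4}
  L4 → {L5}
  L5 → ∅
  L6 → ∅

φ for u: defs {L0,L1,L2,L3}
  DF⁺ = {L1,L4,L5}

Answer: ["L1", "L4", "L5"]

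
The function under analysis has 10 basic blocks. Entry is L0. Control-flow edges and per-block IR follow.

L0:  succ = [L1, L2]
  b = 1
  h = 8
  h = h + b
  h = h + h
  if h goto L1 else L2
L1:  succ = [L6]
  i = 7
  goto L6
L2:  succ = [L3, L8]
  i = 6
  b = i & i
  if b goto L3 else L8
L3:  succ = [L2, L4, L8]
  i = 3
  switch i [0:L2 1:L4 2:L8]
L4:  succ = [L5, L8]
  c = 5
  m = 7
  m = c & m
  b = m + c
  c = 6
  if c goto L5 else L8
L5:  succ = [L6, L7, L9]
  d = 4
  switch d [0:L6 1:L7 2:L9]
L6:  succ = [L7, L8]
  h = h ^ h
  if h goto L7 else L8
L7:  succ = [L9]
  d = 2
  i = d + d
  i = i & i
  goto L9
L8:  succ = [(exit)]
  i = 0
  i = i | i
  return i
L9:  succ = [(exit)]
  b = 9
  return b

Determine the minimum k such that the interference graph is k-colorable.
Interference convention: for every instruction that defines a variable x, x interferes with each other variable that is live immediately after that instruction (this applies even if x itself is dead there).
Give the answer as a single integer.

Answer: 3

Working:
Block summaries:
  L0: def={b,h} ue=∅
  L1: def={i} ue=∅
  L2: def={b,i} ue=∅
  L3: def={i} ue=∅
  L4: def={b,c,m} ue=∅
  L5: def={d} ue=∅
  L6: def={h} ue={h}
  L7: def={d,i} ue=∅
  L8: def={i} ue=∅
  L9: def={b} ue=∅

Backward fixpoint:
  live L0: ∅→{h}
  live L1: {h}→{h}
  live L2: {h}→{h}
  live L3: {h}→{h}
  live L4: {h}→{h}
  live L5: {h}→{h}
  live L6: {h}→∅
  live L7: ∅→∅
  live L8: ∅→∅
  live L9: ∅→∅

Interfere edges:
  b — {h}
  c — {h,m}
  d — {h}
  h — {b,c,d,i,m}
  i — {h}
  m — {c,h}

Registers:
  lower bound: {c,h,m} mutually conflict ⇒ χ ≥ 3
  3-colouring: R0={h}  R1={b,c,d,i}  R2={m}
  χ = 3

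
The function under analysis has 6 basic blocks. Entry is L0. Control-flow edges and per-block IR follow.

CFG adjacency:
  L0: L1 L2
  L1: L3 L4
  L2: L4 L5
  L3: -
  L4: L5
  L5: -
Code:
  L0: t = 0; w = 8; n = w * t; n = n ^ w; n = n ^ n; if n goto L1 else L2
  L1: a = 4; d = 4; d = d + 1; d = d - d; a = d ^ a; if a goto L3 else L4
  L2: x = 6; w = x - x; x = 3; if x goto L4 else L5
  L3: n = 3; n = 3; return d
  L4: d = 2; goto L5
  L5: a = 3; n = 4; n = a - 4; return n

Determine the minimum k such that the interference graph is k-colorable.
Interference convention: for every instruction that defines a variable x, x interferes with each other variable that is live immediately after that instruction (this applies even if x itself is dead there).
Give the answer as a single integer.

Answer: 3

Working:
Block summaries:
  L0 def {n,t,w} use ∅
  L1 def {a,d} use ∅
  L2 def {w,x} use ∅
  L3 def {n} use {d}
  L4 def {d} use ∅
  L5 def {a,n} use ∅

Backward fixpoint:
  L0: in=∅ out=∅
  L1: in=∅ out={d}
  L2: in=∅ out=∅
  L3: in={d} out=∅
  L4: in=∅ out=∅
  L5: in=∅ out=∅

Interference:
  a: {d,n}
  d: {a,n}
  n: {a,d,w}
  t: {w}
  w: {n,t}
  x: ∅

Colouring:
  lower bound: {a,d,n} mutually conflict ⇒ χ ≥ 3
  assign a→R1 d→R2 n→R0 t→R0 w→R1 x→R0 — no edge inside a register ⇒ χ ≤ 3
  χ = 3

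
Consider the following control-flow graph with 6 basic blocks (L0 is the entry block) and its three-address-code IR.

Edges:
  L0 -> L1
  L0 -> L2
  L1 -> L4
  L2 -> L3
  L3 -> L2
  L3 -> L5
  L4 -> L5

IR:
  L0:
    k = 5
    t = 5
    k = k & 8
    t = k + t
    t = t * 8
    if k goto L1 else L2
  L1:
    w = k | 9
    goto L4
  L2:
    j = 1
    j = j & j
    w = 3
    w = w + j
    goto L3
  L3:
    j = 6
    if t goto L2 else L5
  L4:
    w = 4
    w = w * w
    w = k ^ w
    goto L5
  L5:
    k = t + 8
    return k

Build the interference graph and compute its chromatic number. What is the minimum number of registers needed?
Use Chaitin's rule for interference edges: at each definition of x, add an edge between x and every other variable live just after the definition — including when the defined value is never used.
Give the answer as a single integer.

Answer: 3

Analysis:
Per-block:
  L0: def={k,t} ue=∅
  L1: def={w} ue={k}
  L2: def={j,w} ue=∅
  L3: def={j} ue={t}
  L4: def={w} ue={k}
  L5: def={k} ue={t}

Backward fixpoint:
  live L0: ∅→{k,t}
  live L1: {k,t}→{k,t}
  live L2: {t}→{t}
  live L3: {t}→{t}
  live L4: {k,t}→{t}
  live L5: {t}→∅

Conflict graph:
  j — {t,w}
  k — {t,w}
  t — {j,k,w}
  w — {j,k,t}

Chromatic number:
  clique {j,t,w} ⇒ need ≥ 3
  3-colouring: c0={t}  c1={w}  c2={j,k}
  χ = 3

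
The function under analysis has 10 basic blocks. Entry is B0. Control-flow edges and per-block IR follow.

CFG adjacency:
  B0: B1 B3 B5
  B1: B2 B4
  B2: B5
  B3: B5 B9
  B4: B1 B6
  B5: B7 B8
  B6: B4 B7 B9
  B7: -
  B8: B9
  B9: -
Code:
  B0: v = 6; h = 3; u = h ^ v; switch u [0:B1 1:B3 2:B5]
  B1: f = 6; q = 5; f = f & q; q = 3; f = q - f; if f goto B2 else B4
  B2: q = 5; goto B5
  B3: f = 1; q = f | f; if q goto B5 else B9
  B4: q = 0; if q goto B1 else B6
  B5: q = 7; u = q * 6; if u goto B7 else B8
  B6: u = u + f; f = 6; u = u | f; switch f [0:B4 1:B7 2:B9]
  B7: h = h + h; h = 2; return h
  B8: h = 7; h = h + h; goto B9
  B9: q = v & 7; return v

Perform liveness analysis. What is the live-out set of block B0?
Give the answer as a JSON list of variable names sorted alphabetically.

Block summaries:
  B0: {h,u,v} / ∅
  B1: {f,q} / ∅
  B2: {q} / ∅
  B3: {f,q} / ∅
  B4: {q} / ∅
  B5: {q,u} / ∅
  B6: {f,u} / {f,u}
  B7: {h} / {h}
  B8: {h} / ∅
  B9: {q} / {v}

Liveness:
  live B0: ∅→{h,u,v}
  live B1: {h,u,v}→{f,h,u,v}
  live B2: {h,v}→{h,v}
  live B3: {h,v}→{h,v}
  live B4: {f,h,u,v}→{f,h,u,v}
  live B5: {h,v}→{h,v}
  live B6: {f,h,u,v}→{f,h,u,v}
  live B7: {h}→∅
  live B8: {v}→{v}
  live B9: {v}→∅

live-out(B0) = ["h", "u", "v"]

Answer: ["h", "u", "v"]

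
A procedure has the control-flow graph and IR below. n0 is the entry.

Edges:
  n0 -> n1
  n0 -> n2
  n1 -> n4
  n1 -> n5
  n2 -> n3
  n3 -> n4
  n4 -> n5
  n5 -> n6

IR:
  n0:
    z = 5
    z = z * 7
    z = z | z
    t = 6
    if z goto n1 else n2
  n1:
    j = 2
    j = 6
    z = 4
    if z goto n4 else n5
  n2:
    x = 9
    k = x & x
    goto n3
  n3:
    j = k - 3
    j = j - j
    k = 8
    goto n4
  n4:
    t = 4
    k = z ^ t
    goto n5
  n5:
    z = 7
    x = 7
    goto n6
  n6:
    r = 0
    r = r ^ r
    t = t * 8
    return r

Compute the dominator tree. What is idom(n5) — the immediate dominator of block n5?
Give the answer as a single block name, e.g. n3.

idom tree: n1←n0 n2←n0 n3←n2 n4←n0 n5←n0 n6←n5
Dom∩ at merges:
  n4: preds {n1,n3}: {n0,n1} ∩ {n0,n2,n3} = {n0}; idom=n0
  n5: preds {n1,n4}: {n0,n1} ∩ {n0,n4} = {n0}; idom=n0

idom(n5) = n0

Answer: n0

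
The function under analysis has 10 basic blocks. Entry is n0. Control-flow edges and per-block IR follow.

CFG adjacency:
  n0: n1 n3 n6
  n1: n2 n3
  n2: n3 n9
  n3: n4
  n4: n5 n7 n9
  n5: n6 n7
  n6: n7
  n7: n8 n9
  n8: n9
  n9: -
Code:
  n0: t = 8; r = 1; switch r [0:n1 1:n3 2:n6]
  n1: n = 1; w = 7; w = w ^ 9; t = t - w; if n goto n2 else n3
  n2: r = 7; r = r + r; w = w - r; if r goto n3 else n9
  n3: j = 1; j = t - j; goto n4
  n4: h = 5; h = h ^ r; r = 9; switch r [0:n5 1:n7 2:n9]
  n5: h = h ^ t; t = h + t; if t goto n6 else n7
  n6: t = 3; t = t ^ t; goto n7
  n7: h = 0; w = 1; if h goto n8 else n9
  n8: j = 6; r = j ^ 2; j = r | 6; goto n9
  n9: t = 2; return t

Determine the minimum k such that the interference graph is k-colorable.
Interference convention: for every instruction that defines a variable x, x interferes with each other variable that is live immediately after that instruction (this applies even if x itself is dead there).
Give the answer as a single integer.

Answer: 4

Derivation:
Per-block:
  n0: def={r,t} ue=∅
  n1: def={n,t,w} ue={t}
  n2: def={r,w} ue={w}
  n3: def={j} ue={t}
  n4: def={h,r} ue={r}
  n5: def={h,t} ue={h,t}
  n6: def={t} ue=∅
  n7: def={h,w} ue=∅
  n8: def={j,r} ue=∅
  n9: def={t} ue=∅

Backward fixpoint:
  n0: in=∅ out={r,t}
  n1: in={r,t} out={r,t,w}
  n2: in={t,w} out={r,t}
  n3: in={r,t} out={r,t}
  n4: in={r,t} out={h,t}
  n5: in={h,t} out=∅
  n6: in=∅ out=∅
  n7: in=∅ out=∅
  n8: in=∅ out=∅
  n9: in=∅ out=∅

Conflict graph:
  h↔{r,t,w}
  j↔{r,t}
  n↔{r,t,w}
  r↔{h,j,n,t,w}
  t↔{h,j,n,r,w}
  w↔{h,n,r,t}

Chromatic number:
  clique {h,r,t,w} ⇒ need ≥ 4
  4-colouring: r0={r}  r1={t}  r2={j,w}  r3={h,n}
  χ = 4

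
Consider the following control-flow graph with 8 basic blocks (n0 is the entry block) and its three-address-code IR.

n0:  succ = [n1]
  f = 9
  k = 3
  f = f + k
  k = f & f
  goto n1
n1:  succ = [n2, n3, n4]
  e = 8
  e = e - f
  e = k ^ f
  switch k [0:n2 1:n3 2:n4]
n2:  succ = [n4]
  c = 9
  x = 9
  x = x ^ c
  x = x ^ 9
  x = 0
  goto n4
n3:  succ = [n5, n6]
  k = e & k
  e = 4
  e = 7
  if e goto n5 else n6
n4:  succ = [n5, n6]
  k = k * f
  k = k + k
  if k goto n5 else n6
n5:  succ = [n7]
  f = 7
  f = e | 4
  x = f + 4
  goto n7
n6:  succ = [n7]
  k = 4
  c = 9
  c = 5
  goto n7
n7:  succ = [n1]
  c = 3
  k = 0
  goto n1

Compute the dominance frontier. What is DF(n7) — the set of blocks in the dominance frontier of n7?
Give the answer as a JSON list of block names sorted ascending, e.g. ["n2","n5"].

idom tree: n1←n0 n2←n1 n3←n1 n4←n1 n5←n1 n6←n1 n7←n1
Dom∩ at merges:
  n1: preds {n0,n7}: {n0} ∩ {n0,n1,n7} = {n0}; idom=n0
  n4: preds {n1,n2}: {n0,n1} ∩ {n0,n1,n2} = {n0,n1}; idom=n1
  n5: preds {n3,n4}: {n0,n1,n3} ∩ {n0,n1,n4} = {n0,n1}; idom=n1
  n6: preds {n3,n4}: {n0,n1,n3} ∩ {n0,n1,n4} = {n0,n1}; idom=n1
  n7: preds {n5,n6}: {n0,n1,n5} ∩ {n0,n1,n6} = {n0,n1}; idom=n1

Frontier:
  join n1 pred n0: · stop@n0
  join n1 pred n7: n7→n1 stop@n0
  join n4 pred n1: · stop@n1
  join n4 pred n2: n2 stop@n1
  join n5 pred n3: n3 stop@n1
  join n5 pred n4: n4 stop@n1
  join n6 pred n3: n3 stop@n1
  join n6 pred n4: n4 stop@n1
  join n7 pred n5: n5 stop@n1
  join n7 pred n6: n6 stop@n1
  DF(n0)=∅
  DF(n1)={n1}
  DF(n2)={n4}
  DF(n3)={n5,n6}
  DF(n4)={n5,n6}
  DF(n5)={n7}
  DF(n6)={n7}
  DF(n7)={n1}

DF(n7) = ["n1"]

Answer: ["n1"]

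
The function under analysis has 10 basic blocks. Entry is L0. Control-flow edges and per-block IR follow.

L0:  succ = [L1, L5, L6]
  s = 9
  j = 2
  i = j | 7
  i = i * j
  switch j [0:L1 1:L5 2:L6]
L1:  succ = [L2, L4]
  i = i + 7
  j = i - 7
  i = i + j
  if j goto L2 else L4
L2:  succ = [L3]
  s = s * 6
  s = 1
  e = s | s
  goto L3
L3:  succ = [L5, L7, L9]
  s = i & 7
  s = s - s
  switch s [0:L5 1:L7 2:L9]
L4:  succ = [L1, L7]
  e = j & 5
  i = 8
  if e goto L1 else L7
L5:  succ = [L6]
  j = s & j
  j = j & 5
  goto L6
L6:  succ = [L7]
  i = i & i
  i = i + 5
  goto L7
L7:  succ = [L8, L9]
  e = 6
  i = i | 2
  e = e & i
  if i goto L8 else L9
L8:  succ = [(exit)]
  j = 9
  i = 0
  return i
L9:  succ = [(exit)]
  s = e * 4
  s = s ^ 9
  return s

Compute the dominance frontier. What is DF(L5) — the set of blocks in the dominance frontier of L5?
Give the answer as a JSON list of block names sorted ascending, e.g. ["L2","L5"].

Answer: ["L6"]

Analysis:
idom tree: L1←L0 L2←L1 L3←L2 L4←L1 L5←L0 L6←L0 L7←L0 L8←L7 L9←L0
Dom at joins:
  L1: preds {L0,L4}: {L0} ∩ {L0,L1,L4} = {L0}; idom=L0
  L5: preds {L0,L3}: {L0} ∩ {L0,L1,L2,L3} = {L0}; idom=L0
  L6: preds {L0,L5}: {L0} ∩ {L0,L5} = {L0}; idom=L0
  L7: preds {L3,L4,L6}: {L0,L1,L2,L3} ∩ {L0,L1,L4} ∩ {L0,L6} = {L0}; idom=L0
  L9: preds {L3,L7}: {L0,L1,L2,L3} ∩ {L0,L7} = {L0}; idom=L0

Frontier:
  L1←L0: walk · to L0
  L1←L4: walk L4→L1 to L0
  L5←L0: walk · to L0
  L5←L3: walk L3→L2→L1 to L0
  L6←L0: walk · to L0
  L6←L5: walk L5 to L0
  L7←L3: walk L3→L2→L1 to L0
  L7←L4: walk L4→L1 to L0
  L7←L6: walk L6 to L0
  L9←L3: walk L3→L2→L1 to L0
  L9←L7: walk L7 to L0
  L0 → ∅
  L1 → {L1,L5,L7,L9}
  L2 → {L5,L7,L9}
  L3 → {L5,L7,L9}
  L4 → {L1,L7}
  L5 → {L6}
  L6 → {L7}
  L7 → {L9}
  L8 → ∅
  L9 → ∅

DF(L5) = ["L6"]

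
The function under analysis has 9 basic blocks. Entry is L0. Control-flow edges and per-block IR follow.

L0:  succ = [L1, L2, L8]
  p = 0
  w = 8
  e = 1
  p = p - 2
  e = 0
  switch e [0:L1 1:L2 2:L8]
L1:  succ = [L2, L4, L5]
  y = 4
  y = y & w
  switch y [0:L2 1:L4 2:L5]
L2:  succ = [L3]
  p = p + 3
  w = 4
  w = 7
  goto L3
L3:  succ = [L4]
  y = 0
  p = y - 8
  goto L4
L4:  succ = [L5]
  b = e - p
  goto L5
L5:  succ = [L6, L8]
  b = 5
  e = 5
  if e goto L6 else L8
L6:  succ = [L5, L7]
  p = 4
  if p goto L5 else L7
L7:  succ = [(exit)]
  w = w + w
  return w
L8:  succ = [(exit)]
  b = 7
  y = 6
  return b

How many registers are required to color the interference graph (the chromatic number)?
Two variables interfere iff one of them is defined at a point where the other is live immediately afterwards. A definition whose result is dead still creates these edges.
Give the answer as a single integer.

Per-block:
  L0 def {e,p,w} use ∅
  L1 def {y} use {w}
  L2 def {p,w} use {p}
  L3 def {p,y} use ∅
  L4 def {b} use {e,p}
  L5 def {b,e} use ∅
  L6 def {p} use ∅
  L7 def {w} use {w}
  L8 def {b,y} use ∅

Live sets:
  L0 li=∅ lo={e,p,w}
  L1 li={e,p,w} lo={e,p,w}
  L2 li={e,p} lo={e,w}
  L3 li={e,w} lo={e,p,w}
  L4 li={e,p,w} lo={w}
  L5 li={w} lo={w}
  L6 li={w} lo={w}
  L7 li={w} lo=∅
  L8 li=∅ lo=∅

Interference:
  b: {w,y}
  e: {p,w,y}
  p: {e,w,y}
  w: {b,e,p,y}
  y: {b,e,p,w}

Registers:
  clique {e,p,w,y} ⇒ need ≥ 4
  4-colouring: r0={w}  r1={y}  r2={b,e}  r3={p}
  χ = 4

Answer: 4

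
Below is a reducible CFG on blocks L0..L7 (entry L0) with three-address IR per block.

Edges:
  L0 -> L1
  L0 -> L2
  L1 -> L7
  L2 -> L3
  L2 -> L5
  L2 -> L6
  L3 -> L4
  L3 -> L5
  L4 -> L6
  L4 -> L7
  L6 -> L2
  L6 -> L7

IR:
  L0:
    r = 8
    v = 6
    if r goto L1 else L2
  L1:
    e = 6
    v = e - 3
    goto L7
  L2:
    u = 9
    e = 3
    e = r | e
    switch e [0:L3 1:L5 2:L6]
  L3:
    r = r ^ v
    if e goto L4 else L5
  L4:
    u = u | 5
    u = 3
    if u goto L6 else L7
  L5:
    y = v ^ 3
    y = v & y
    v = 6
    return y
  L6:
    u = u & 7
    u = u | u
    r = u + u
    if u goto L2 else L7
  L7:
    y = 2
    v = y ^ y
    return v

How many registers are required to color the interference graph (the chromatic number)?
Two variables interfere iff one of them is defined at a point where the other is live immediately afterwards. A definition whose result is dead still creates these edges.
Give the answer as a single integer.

Answer: 4

Analysis:
Per-block:
  L0: def={r,v} ue=∅
  L1: def={e,v} ue=∅
  L2: def={e,u} ue={r}
  L3: def={r} ue={e,r,v}
  L4: def={u} ue={u}
  L5: def={v,y} ue={v}
  L6: def={r,u} ue={u}
  L7: def={v,y} ue=∅

Backward fixpoint:
  live L0: ∅→{r,v}
  live L1: ∅→∅
  live L2: {r,v}→{e,r,u,v}
  live L3: {e,r,u,v}→{u,v}
  live L4: {u,v}→{u,v}
  live L5: {v}→∅
  live L6: {u,v}→{r,v}
  live L7: ∅→∅

Interference:
  e↔{r,u,v}
  r↔{e,u,v}
  u↔{e,r,v}
  v↔{e,r,u,y}
  y↔{v}

Colouring:
  clique {e,r,u,v} ⇒ need ≥ 4
  4-colouring: R0={v}  R1={e,y}  R2={r}  R3={u}
  χ = 4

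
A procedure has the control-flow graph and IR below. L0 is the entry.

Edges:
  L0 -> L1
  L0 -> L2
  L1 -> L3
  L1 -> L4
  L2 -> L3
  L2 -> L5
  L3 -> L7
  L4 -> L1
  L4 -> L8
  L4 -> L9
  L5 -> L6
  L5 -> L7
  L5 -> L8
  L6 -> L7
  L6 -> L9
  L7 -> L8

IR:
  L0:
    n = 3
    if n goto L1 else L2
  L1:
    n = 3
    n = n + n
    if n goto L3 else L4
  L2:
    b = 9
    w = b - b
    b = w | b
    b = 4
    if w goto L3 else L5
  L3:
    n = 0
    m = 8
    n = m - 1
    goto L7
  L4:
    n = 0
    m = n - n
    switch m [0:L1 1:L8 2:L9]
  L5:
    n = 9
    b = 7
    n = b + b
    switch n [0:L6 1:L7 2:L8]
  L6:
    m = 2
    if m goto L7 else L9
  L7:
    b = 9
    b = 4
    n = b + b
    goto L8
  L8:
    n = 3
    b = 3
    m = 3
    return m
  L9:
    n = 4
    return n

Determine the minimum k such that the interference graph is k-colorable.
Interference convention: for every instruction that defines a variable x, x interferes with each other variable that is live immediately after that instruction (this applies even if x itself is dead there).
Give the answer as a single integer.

Answer: 2

Analysis:
Block summaries:
  L0: {n} / ∅
  L1: {n} / ∅
  L2: {b,w} / ∅
  L3: {m,n} / ∅
  L4: {m,n} / ∅
  L5: {b,n} / ∅
  L6: {m} / ∅
  L7: {b,n} / ∅
  L8: {b,m,n} / ∅
  L9: {n} / ∅

Backward fixpoint:
  L0 li=∅ lo=∅
  L1 li=∅ lo=∅
  L2 li=∅ lo=∅
  L3 li=∅ lo=∅
  L4 li=∅ lo=∅
  L5 li=∅ lo=∅
  L6 li=∅ lo=∅
  L7 li=∅ lo=∅
  L8 li=∅ lo=∅
  L9 li=∅ lo=∅

Interfere edges:
  b↔{w}
  m↔∅
  n↔∅
  w↔{b}

Registers:
  {b,w} pairwise interfere (2-clique) ⇒ χ ≥ 2
  assign b→c0 m→c0 n→c0 w→c1 — no edge inside a register ⇒ χ ≤ 2
  χ = 2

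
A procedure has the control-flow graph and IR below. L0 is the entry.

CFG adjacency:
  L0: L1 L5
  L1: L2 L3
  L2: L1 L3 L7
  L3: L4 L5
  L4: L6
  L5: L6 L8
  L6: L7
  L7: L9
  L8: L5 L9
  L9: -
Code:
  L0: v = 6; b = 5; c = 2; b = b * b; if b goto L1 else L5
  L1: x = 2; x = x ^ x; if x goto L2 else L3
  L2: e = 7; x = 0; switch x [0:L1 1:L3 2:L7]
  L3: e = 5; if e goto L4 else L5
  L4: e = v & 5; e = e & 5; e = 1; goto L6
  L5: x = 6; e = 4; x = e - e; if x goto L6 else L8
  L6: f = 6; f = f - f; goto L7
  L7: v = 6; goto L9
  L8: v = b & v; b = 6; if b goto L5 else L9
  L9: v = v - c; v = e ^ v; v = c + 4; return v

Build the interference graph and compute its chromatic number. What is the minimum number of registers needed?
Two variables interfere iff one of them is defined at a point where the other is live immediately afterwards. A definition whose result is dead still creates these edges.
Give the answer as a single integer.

Block summaries:
  L0: def={b,c,v} ue=∅
  L1: def={x} ue=∅
  L2: def={e,x} ue=∅
  L3: def={e} ue=∅
  L4: def={e} ue={v}
  L5: def={e,x} ue=∅
  L6: def={f} ue=∅
  L7: def={v} ue=∅
  L8: def={b,v} ue={b,v}
  L9: def={v} ue={c,e,v}

Backward fixpoint:
  L0 li=∅ lo={b,c,v}
  L1 li={b,c,v} lo={b,c,v}
  L2 li={b,c,v} lo={b,c,e,v}
  L3 li={b,c,v} lo={b,c,v}
  L4 li={c,v} lo={c,e}
  L5 li={b,c,v} lo={b,c,e,v}
  L6 li={c,e} lo={c,e}
  L7 li={c,e} lo={c,e,v}
  L8 li={b,c,e,v} lo={b,c,e,v}
  L9 li={c,e,v} lo=∅

Interfere edges:
  b — {c,e,v,x}
  c — {b,e,f,v,x}
  e — {b,c,f,v,x}
  f — {c,e}
  v — {b,c,e,x}
  x — {b,c,e,v}

Registers:
  lower bound: {b,c,e,v,x} mutually conflict ⇒ χ ≥ 5
  5-colouring: c0={c}  c1={e}  c2={b,f}  c3={v}  c4={x}
  χ = 5

Answer: 5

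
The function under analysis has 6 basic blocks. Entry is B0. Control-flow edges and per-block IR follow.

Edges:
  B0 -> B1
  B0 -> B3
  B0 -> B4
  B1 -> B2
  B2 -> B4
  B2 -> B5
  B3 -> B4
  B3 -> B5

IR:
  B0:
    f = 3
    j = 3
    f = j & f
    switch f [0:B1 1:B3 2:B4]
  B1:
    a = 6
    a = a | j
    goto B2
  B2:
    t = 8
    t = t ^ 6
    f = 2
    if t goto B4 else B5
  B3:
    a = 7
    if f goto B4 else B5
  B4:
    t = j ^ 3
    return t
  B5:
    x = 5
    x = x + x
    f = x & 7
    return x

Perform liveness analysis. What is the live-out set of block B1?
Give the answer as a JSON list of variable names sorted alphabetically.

Per-block:
  B0 def {f,j} use ∅
  B1 def {a} use {j}
  B2 def {f,t} use ∅
  B3 def {a} use {f}
  B4 def {t} use {j}
  B5 def {f,x} use ∅

Liveness:
  B0: in=∅ out={f,j}
  B1: in={j} out={j}
  B2: in={j} out={j}
  B3: in={f,j} out={j}
  B4: in={j} out=∅
  B5: in=∅ out=∅

live-out(B1) = ["j"]

Answer: ["j"]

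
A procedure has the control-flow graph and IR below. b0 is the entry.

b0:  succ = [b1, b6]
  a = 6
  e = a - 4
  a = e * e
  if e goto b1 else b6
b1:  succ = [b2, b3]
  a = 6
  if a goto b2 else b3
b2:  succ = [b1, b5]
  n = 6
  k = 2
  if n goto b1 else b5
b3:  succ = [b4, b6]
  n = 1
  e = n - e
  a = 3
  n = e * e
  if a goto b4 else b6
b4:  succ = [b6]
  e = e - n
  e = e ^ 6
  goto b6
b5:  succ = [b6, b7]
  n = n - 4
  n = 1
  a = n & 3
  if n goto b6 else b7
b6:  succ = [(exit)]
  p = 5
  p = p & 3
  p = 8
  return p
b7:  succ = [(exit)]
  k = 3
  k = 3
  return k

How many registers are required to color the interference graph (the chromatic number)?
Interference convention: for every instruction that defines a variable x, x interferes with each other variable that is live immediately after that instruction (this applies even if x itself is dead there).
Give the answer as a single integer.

Answer: 3

Derivation:
Per-block:
  b0: def={a,e} ue=∅
  b1: def={a} ue=∅
  b2: def={k,n} ue=∅
  b3: def={a,e,n} ue={e}
  b4: def={e} ue={e,n}
  b5: def={a,n} ue={n}
  b6: def={p} ue=∅
  b7: def={k} ue=∅

Liveness:
  live b0: ∅→{e}
  live b1: {e}→{e}
  live b2: {e}→{e,n}
  live b3: {e}→{e,n}
  live b4: {e,n}→∅
  live b5: {n}→∅
  live b6: ∅→∅
  live b7: ∅→∅

Interference:
  a: {e,n}
  e: {a,k,n}
  k: {e,n}
  n: {a,e,k}
  p: ∅

Chromatic number:
  {a,e,n} pairwise interfere (3-clique) ⇒ χ ≥ 3
  assign a→R2 e→R0 k→R2 n→R1 p→R0 — no edge inside a register ⇒ χ ≤ 3
  χ = 3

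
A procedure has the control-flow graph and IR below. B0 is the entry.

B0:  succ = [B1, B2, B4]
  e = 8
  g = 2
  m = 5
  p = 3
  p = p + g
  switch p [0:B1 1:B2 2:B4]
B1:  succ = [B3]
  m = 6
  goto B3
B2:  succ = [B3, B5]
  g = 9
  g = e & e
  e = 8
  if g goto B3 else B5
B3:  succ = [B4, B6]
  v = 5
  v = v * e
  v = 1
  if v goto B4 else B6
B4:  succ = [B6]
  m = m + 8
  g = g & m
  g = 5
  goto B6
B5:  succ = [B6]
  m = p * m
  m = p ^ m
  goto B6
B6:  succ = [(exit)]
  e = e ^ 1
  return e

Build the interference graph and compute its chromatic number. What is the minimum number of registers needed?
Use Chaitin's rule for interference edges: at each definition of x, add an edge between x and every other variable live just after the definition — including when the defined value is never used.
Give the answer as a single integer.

def/use:
  B0: {e,g,m,p} / ∅
  B1: {m} / ∅
  B2: {e,g} / {e}
  B3: {v} / {e}
  B4: {g,m} / {g,m}
  B5: {m} / {m,p}
  B6: {e} / {e}

Live sets:
  B0 li=∅ lo={e,g,m,p}
  B1 li={e,g} lo={e,g,m}
  B2 li={e,m,p} lo={e,g,m,p}
  B3 li={e,g,m} lo={e,g,m}
  B4 li={e,g,m} lo={e}
  B5 li={e,m,p} lo={e}
  B6 li={e} lo=∅

Interfere edges:
  e: {g,m,p,v}
  g: {e,m,p,v}
  m: {e,g,p,v}
  p: {e,g,m}
  v: {e,g,m}

Chromatic number:
  clique {e,g,m,p} ⇒ need ≥ 4
  4-colouring: c0={e}  c1={g}  c2={m}  c3={p,v}
  χ = 4

Answer: 4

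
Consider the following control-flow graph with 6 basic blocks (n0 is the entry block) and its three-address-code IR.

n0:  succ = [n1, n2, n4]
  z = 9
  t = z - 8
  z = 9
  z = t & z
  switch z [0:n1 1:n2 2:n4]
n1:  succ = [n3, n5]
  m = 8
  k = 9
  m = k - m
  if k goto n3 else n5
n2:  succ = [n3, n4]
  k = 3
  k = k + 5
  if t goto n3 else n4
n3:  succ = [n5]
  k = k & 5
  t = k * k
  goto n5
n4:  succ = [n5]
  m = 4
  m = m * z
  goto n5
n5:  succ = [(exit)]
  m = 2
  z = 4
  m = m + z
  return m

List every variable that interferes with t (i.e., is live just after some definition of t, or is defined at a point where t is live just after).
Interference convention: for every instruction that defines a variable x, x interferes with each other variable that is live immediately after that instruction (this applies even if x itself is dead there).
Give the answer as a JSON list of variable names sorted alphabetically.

def/use:
  n0: def={t,z} ue=∅
  n1: def={k,m} ue=∅
  n2: def={k} ue={t}
  n3: def={k,t} ue={k}
  n4: def={m} ue={z}
  n5: def={m,z} ue=∅

Live sets:
  n0: in=∅ out={t,z}
  n1: in=∅ out={k}
  n2: in={t,z} out={k,z}
  n3: in={k} out=∅
  n4: in={z} out=∅
  n5: in=∅ out=∅

Conflict graph:
  k — {m,t,z}
  m — {k,z}
  t — {k,z}
  z — {k,m,t}

N(t) = ["k", "z"]

Answer: ["k", "z"]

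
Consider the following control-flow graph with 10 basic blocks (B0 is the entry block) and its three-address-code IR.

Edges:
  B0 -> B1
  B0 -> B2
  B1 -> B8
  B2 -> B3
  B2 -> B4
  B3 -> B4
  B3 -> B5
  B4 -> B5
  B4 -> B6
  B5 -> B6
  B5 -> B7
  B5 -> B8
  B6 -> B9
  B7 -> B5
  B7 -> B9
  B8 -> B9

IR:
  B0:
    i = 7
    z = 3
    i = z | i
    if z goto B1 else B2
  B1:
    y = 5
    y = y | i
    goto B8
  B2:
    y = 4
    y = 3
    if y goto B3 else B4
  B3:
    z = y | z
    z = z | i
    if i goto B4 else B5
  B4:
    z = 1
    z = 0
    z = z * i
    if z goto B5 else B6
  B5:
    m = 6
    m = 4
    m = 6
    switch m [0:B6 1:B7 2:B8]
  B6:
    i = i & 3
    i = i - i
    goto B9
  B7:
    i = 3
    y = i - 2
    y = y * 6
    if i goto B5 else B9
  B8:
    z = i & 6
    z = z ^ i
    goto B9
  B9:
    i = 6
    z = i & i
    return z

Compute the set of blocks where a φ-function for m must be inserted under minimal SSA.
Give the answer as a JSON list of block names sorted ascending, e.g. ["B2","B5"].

Answer: ["B5", "B6", "B8", "B9"]

Working:
idom tree: B1←B0 B2←B0 B3←B2 B4←B2 B5←B2 B6←B2 B7←B5 B8←B0 B9←B0
Join-block Dom:
  B4: preds {B2,B3}: {B0,B2} ∩ {B0,B2,B3} = {B0,B2}; idom=B2
  B5: preds {B3,B4,B7}: {B0,B2,B3} ∩ {B0,B2,B4} ∩ {B0,B2,B5,B7} = {B0,B2}; idom=B2
  B6: preds {B4,B5}: {B0,B2,B4} ∩ {B0,B2,B5} = {B0,B2}; idom=B2
  B8: preds {B1,B5}: {B0,B1} ∩ {B0,B2,B5} = {B0}; idom=B0
  B9: preds {B6,B7,B8}: {B0,B2,B6} ∩ {B0,B2,B5,B7} ∩ {B0,B8} = {B0}; idom=B0

Frontier:
  join B4 pred B2: · stop@B2
  join B4 pred B3: B3 stop@B2
  join B5 pred B3: B3 stop@B2
  join B5 pred B4: B4 stop@B2
  join B5 pred B7: B7→B5 stop@B2
  join B6 pred B4: B4 stop@B2
  join B6 pred B5: B5 stop@B2
  join B8 pred B1: B1 stop@B0
  join B8 pred B5: B5→B2 stop@B0
  join B9 pred B6: B6→B2 stop@B0
  join B9 pred B7: B7→B5→B2 stop@B0
  join B9 pred B8: B8 stop@B0
  B0 → ∅
  B1 → {B8}
  B2 → {B8,B9}
  B3 → {B4,B5}
  B4 → {B5,B6}
  B5 → {B5,B6,B8,B9}
  B6 → {B9}
  B7 → {B5,B9}
  B8 → {B9}
  B9 → ∅

φ for m: defs {B5}
  DF⁺ = {B5,B6,B8,B9}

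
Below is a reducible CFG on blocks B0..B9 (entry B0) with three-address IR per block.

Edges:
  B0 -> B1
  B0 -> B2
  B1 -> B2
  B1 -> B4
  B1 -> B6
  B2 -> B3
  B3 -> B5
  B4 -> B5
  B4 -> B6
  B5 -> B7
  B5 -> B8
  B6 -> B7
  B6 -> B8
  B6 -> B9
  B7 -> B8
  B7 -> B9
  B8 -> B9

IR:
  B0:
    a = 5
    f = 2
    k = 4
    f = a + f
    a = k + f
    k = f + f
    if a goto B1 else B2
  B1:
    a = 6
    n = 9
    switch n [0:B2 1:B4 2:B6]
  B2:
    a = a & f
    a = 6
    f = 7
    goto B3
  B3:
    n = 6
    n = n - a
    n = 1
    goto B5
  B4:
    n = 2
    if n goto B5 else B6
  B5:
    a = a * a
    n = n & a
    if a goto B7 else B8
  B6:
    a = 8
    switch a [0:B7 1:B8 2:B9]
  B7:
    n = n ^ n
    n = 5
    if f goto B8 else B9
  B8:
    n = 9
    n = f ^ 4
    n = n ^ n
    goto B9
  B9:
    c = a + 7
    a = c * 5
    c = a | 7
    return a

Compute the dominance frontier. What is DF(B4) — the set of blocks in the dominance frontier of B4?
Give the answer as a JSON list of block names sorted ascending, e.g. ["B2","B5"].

Answer: ["B5", "B6"]

Working:
idom tree: B1←B0 B2←B0 B3←B2 B4←B1 B5←B0 B6←B1 B7←B0 B8←B0 B9←B0
Dom at joins:
  B2: preds {B0,B1}: {B0} ∩ {B0,B1} = {B0}; idom=B0
  B5: preds {B3,B4}: {B0,B2,B3} ∩ {B0,B1,B4} = {B0}; idom=B0
  B6: preds {B1,B4}: {B0,B1} ∩ {B0,B1,B4} = {B0,B1}; idom=B1
  B7: preds {B5,B6}: {B0,B5} ∩ {B0,B1,B6} = {B0}; idom=B0
  B8: preds {B5,B6,B7}: {B0,B5} ∩ {B0,B1,B6} ∩ {B0,B7} = {B0}; idom=B0
  B9: preds {B6,B7,B8}: {B0,B1,B6} ∩ {B0,B7} ∩ {B0,B8} = {B0}; idom=B0

DF derivation:
  join B2 pred B0: · stop@B0
  join B2 pred B1: B1 stop@B0
  join B5 pred B3: B3→B2 stop@B0
  join B5 pred B4: B4→B1 stop@B0
  join B6 pred B1: · stop@B1
  join B6 pred B4: B4 stop@B1
  join B7 pred B5: B5 stop@B0
  join B7 pred B6: B6→B1 stop@B0
  join B8 pred B5: B5 stop@B0
  join B8 pred B6: B6→B1 stop@B0
  join B8 pred B7: B7 stop@B0
  join B9 pred B6: B6→B1 stop@B0
  join B9 pred B7: B7 stop@B0
  join B9 pred B8: B8 stop@B0
  B0 → ∅
  B1 → {B2,B5,B7,B8,B9}
  B2 → {B5}
  B3 → {B5}
  B4 → {B5,B6}
  B5 → {B7,B8}
  B6 → {B7,B8,B9}
  B7 → {B8,B9}
  B8 → {B9}
  B9 → ∅

DF(B4) = ["B5", "B6"]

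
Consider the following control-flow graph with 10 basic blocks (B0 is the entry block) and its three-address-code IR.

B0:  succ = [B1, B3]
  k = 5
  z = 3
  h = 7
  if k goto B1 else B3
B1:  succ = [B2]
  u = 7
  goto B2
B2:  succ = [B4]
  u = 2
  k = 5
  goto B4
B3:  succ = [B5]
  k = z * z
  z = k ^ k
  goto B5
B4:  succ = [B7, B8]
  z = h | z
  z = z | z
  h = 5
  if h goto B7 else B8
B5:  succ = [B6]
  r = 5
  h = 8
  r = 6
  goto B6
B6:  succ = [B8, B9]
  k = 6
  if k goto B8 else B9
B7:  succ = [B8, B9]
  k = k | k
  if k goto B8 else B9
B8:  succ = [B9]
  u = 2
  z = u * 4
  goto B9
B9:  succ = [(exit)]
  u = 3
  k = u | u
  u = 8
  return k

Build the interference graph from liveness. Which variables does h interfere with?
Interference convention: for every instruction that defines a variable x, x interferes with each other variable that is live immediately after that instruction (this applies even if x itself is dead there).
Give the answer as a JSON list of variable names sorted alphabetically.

Answer: ["k", "u", "z"]

Analysis:
Block summaries:
  B0: def={h,k,z} ue=∅
  B1: def={u} ue=∅
  B2: def={k,u} ue=∅
  B3: def={k,z} ue={z}
  B4: def={h,z} ue={h,z}
  B5: def={h,r} ue=∅
  B6: def={k} ue=∅
  B7: def={k} ue={k}
  B8: def={u,z} ue=∅
  B9: def={k,u} ue=∅

Liveness:
  B0: in=∅ out={h,z}
  B1: in={h,z} out={h,z}
  B2: in={h,z} out={h,k,z}
  B3: in={z} out=∅
  B4: in={h,k,z} out={k}
  B5: in=∅ out=∅
  B6: in=∅ out=∅
  B7: in={k} out=∅
  B8: in=∅ out=∅
  B9: in=∅ out=∅

Interfere edges:
  h: {k,u,z}
  k: {h,u,z}
  r: ∅
  u: {h,k,z}
  z: {h,k,u}

N(h) = ["k", "u", "z"]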